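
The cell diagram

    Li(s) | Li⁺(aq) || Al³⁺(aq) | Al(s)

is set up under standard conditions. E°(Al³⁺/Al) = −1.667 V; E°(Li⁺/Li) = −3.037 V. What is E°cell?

+1.370 V

By convention the left-hand electrode in cell notation is the anode (oxidation) and the right-hand electrode is the cathode (reduction).
E°cell = E°(right) − E°(left) = −1.667 − (−3.037) = +1.370 V.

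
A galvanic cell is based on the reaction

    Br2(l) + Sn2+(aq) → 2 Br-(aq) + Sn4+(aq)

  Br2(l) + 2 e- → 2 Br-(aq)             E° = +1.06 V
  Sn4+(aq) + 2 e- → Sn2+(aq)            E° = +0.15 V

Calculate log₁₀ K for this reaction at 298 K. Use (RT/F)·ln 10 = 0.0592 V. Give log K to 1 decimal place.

log K = 30.7

The Br₂/Br⁻ couple is reduced (cathode); E°cell = +1.06 − (+0.15) = +0.91 V with n = 2.
At equilibrium E = 0, so log K = nE°cell / 0.0592 = (2)(+0.91) / 0.0592 = 30.7.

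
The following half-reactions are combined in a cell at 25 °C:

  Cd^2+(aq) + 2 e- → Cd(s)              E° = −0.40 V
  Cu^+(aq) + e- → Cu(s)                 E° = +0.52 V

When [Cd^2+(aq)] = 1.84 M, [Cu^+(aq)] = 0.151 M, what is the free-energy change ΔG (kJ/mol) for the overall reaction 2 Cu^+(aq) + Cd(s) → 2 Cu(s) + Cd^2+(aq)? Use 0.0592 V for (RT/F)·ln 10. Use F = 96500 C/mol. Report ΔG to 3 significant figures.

−167 kJ/mol

E°cell = +0.52 − (−0.40) = +0.92 V; the balanced reaction transfers n = 2 electrons.
Q = [Cd^2+(aq)] / [Cu^+(aq)]^2 = 80.7, so log Q = 1.907 and E = +0.92 − (0.0592/2)(1.907) = +0.8636 V.
Then ΔG = −nFE = −2 × 96500 × +0.8636 J/mol = −167 kJ/mol.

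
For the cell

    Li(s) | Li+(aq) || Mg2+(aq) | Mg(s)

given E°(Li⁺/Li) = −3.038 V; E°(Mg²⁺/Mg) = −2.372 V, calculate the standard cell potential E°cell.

By convention the left-hand electrode in cell notation is the anode (oxidation) and the right-hand electrode is the cathode (reduction).
E°cell = E°(right) − E°(left) = −2.372 − (−3.038) = +0.666 V.

+0.666 V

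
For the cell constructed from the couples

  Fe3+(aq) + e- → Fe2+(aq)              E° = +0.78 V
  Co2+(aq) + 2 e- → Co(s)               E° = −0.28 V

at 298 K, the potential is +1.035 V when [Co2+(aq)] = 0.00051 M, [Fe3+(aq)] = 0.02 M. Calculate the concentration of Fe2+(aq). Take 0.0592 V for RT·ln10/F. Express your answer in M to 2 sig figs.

Fe³⁺/Fe²⁺ is the cathode (higher E°); E°cell = +0.78 − (−0.28) = +1.06 V with n = 2.
Rearranging E = E° − (0.0592/n)·log Q gives log Q = 2(+1.06 − (+1.035))/0.0592 = 0.845.
For 2 Fe3+(aq) + Co(s) → 2 Fe2+(aq) + Co2+(aq), the reaction quotient is Q = ([Fe2+(aq)]^2·[Co2+(aq)]) / [Fe3+(aq)]^2.
Solving for the unknown gives log [Fe2+(aq)] = 0.370, so [Fe2+(aq)] ≈ 2.3 M.

2.3 M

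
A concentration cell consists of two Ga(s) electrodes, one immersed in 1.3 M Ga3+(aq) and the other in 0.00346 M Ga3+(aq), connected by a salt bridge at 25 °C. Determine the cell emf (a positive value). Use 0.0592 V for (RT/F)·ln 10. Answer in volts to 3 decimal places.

For a concentration cell E°cell = 0, since both electrodes use the same couple.
The compartment with the higher Ga3+(aq) concentration (1.3 M) acts as the cathode; ions are reduced there and produced at the dilute (0.00346 M) anode.
With n = 3, Ecell = −(0.0592/3)·log([dilute]/[conc]) = −(0.0592/3)·log(0.00346/1.3) = +0.051 V.

0.051 V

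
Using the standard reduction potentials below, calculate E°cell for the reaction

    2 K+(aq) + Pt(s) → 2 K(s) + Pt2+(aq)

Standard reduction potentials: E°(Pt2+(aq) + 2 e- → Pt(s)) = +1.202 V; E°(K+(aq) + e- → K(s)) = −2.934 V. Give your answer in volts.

−4.136 V

K+(aq) gains electrons, so the K⁺/K couple is the cathode; the Pt²⁺/Pt couple is the anode.
E°cell = E°(cathode) − E°(anode) = −2.934 − (+1.202) = −4.136 V.
The negative E°cell means the reaction is non-spontaneous in the direction written.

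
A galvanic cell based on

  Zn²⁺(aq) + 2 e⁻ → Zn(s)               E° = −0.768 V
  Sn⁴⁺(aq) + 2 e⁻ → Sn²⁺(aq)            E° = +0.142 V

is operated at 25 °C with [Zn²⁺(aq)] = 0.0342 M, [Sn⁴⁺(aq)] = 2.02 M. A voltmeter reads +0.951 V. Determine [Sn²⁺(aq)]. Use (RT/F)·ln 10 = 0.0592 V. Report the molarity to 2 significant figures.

2.4 M

The Sn⁴⁺/Sn²⁺ couple has the larger reduction potential, so it is the cathode: E°cell = +0.142 − (−0.768) = +0.910 V and n = 2.
Rearranging E = E° − (0.0592/n)·log Q gives log Q = 2(+0.910 − (+0.951))/0.0592 = −1.385.
For Sn⁴⁺(aq) + Zn(s) → Sn²⁺(aq) + Zn²⁺(aq), the reaction quotient is Q = ([Sn²⁺(aq)]·[Zn²⁺(aq)]) / [Sn⁴⁺(aq)].
Solving for the unknown gives log [Sn²⁺(aq)] = 0.386, so [Sn²⁺(aq)] ≈ 2.4 M.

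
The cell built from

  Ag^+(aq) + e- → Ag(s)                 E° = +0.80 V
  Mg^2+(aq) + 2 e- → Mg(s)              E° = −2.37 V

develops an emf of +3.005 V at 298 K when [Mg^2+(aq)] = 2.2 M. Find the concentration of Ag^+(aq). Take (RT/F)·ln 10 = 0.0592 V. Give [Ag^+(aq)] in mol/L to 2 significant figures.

0.0024 M

With Ag⁺/Ag at the cathode and Mg²⁺/Mg at the anode, E°cell = +0.80 − (−2.37) = +3.17 V (n = 2).
Since E = E° − (0.0592/n)·log Q, log Q = n(E° − E)/0.0592 = 5.574.
For 2 Ag^+(aq) + Mg(s) → 2 Ag(s) + Mg^2+(aq), the reaction quotient is Q = [Mg^2+(aq)] / [Ag^+(aq)]^2.
Substituting the known concentrations and solving, log [Ag^+(aq)] = −2.616 and [Ag^+(aq)] = 0.0024 M.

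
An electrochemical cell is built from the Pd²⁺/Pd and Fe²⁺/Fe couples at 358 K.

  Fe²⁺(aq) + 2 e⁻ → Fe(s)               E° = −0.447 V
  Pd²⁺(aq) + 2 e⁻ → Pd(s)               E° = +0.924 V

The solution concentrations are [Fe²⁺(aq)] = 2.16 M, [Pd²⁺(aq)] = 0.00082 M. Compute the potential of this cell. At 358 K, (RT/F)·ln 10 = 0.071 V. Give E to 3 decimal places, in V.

+1.250 V

The Pd²⁺/Pd couple has the more positive E°, so it is the cathode; Fe²⁺/Fe is the anode.
E°cell = E°cat − E°an = +0.924 − (−0.447) = +1.371 V; n = 2.
For the overall reaction Pd²⁺(aq) + Fe(s) → Pd(s) + Fe²⁺(aq), Q = [Fe²⁺(aq)] / [Pd²⁺(aq)] = 2.63×10^3, giving log Q = 3.421.
Applying E = E° − (RT ln10/nF)·log Q gives +1.371 − (0.071/2)(3.421) = +1.250 V.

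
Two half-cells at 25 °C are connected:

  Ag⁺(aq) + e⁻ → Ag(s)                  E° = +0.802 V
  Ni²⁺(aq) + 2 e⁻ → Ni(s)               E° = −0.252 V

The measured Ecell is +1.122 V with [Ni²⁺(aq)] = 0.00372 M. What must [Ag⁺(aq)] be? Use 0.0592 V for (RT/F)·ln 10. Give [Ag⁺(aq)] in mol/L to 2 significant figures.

With Ag⁺/Ag at the cathode and Ni²⁺/Ni at the anode, E°cell = +0.802 − (−0.252) = +1.054 V (n = 2).
From the Nernst equation, log Q = n(E° − E)/0.0592 = 2·(+1.054 − (+1.122))/0.0592 = −2.297.
For 2 Ag⁺(aq) + Ni(s) → 2 Ag(s) + Ni²⁺(aq), the reaction quotient is Q = [Ni²⁺(aq)] / [Ag⁺(aq)]^2.
Substituting the known concentrations and solving, log [Ag⁺(aq)] = −0.066 and [Ag⁺(aq)] = 0.86 M.

0.86 M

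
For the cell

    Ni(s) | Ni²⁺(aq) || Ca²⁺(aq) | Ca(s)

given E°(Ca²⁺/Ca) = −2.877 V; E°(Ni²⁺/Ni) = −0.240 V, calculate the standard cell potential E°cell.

By convention the left-hand electrode in cell notation is the anode (oxidation) and the right-hand electrode is the cathode (reduction).
E°cell = E°(right) − E°(left) = −2.877 − (−0.240) = −2.637 V.
The negative sign shows that, as written, the cell would require an external voltage to drive the reaction.

−2.637 V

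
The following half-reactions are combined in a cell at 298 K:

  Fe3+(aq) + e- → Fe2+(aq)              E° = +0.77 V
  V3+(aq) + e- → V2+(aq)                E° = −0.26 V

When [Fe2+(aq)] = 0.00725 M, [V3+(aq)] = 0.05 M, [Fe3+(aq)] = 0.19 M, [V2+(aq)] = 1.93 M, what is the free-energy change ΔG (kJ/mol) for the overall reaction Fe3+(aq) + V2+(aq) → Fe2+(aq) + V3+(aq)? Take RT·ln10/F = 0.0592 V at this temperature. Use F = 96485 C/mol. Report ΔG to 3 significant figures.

With Fe³⁺/Fe²⁺ reduced at the cathode, E°cell = +0.77 − (−0.26) = +1.03 V and n = 1.
Here Q = ([Fe2+(aq)]·[V3+(aq)]) / ([Fe3+(aq)]·[V2+(aq)]) = 0.000989 (log Q = −3.005), giving E = +1.03 − (0.0592/1)·(−3.005) = +1.2079 V.
Finally ΔG = −nFE = −(1)(96485 C/mol)(+1.2079 V) = −117 kJ/mol.

−117 kJ/mol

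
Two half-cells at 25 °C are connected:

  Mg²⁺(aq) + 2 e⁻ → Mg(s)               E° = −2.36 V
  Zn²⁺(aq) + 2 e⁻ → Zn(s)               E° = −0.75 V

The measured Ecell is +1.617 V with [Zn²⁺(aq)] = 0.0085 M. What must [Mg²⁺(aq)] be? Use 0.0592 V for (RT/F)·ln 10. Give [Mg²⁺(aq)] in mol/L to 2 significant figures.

Zn²⁺/Zn is the cathode (higher E°); E°cell = −0.75 − (−2.36) = +1.61 V with n = 2.
Rearranging E = E° − (0.0592/n)·log Q gives log Q = 2(+1.61 − (+1.617))/0.0592 = −0.236.
For Zn²⁺(aq) + Mg(s) → Zn(s) + Mg²⁺(aq), the reaction quotient is Q = [Mg²⁺(aq)] / [Zn²⁺(aq)].
Solving for the unknown gives log [Mg²⁺(aq)] = −2.307, so [Mg²⁺(aq)] ≈ 0.0049 M.

0.0049 M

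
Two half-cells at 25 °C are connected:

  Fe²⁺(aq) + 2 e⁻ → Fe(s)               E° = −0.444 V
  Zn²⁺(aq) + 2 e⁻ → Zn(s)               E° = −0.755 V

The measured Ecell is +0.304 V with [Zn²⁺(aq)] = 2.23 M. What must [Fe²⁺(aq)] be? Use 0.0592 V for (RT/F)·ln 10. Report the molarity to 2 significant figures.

With Fe²⁺/Fe at the cathode and Zn²⁺/Zn at the anode, E°cell = −0.444 − (−0.755) = +0.311 V (n = 2).
From the Nernst equation, log Q = n(E° − E)/0.0592 = 2·(+0.311 − (+0.304))/0.0592 = 0.236.
Balancing electrons gives Fe²⁺(aq) + Zn(s) → Fe(s) + Zn²⁺(aq); thus Q = [Zn²⁺(aq)] / [Fe²⁺(aq)].
Solving for the unknown gives log [Fe²⁺(aq)] = 0.112, so [Fe²⁺(aq)] ≈ 1.3 M.

1.3 M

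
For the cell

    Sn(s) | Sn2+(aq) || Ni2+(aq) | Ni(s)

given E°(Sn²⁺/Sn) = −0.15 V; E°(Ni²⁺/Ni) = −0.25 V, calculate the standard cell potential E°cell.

By convention the left-hand electrode in cell notation is the anode (oxidation) and the right-hand electrode is the cathode (reduction).
E°cell = E°(right) − E°(left) = −0.25 − (−0.15) = −0.10 V.
The negative sign shows that, as written, the cell would require an external voltage to drive the reaction.

−0.10 V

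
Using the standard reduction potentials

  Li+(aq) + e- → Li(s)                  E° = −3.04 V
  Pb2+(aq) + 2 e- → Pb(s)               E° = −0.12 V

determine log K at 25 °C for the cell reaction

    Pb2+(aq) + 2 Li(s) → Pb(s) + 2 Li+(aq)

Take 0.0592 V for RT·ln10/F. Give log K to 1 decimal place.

log K = 98.6

The Pb²⁺/Pb couple is reduced (cathode); E°cell = −0.12 − (−3.04) = +2.92 V with n = 2.
At equilibrium E = 0, so log K = nE°cell / 0.0592 = (2)(+2.92) / 0.0592 = 98.6.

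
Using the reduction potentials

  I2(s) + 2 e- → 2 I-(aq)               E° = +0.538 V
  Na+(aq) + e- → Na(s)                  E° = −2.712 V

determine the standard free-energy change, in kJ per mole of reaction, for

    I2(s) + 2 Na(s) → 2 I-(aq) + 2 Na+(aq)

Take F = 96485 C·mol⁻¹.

In the reaction as written I2(s) is reduced, so the I₂/I⁻ couple is the cathode and Na⁺/Na is the anode.
E°cell = +0.538 − (−2.712) = +3.250 V; balancing electrons gives n = 2.
ΔG° = −nFE°cell = −(2)(96485)(+3.250) J/mol = −627 kJ/mol.

−627 kJ/mol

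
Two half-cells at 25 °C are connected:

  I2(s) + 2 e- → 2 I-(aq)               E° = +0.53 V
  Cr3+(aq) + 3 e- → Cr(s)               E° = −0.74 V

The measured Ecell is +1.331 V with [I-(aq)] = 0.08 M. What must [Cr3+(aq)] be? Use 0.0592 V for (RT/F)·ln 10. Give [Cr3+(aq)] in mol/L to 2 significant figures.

With I₂/I⁻ at the cathode and Cr³⁺/Cr at the anode, E°cell = +0.53 − (−0.74) = +1.27 V (n = 6).
From the Nernst equation, log Q = n(E° − E)/0.0592 = 6·(+1.27 − (+1.331))/0.0592 = −6.182.
For 3 I2(s) + 2 Cr(s) → 6 I-(aq) + 2 Cr3+(aq), the reaction quotient is Q = [I-(aq)]^6·[Cr3+(aq)]^2.
Substituting the known concentrations and solving, log [Cr3+(aq)] = 0.200 and [Cr3+(aq)] = 1.6 M.

1.6 M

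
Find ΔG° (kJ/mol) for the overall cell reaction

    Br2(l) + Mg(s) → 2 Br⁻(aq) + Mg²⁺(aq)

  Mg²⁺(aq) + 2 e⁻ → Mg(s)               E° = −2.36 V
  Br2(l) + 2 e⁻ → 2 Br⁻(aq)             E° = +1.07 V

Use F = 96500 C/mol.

−662 kJ/mol

In the reaction as written Br2(l) is reduced, so the Br₂/Br⁻ couple is the cathode and Mg²⁺/Mg is the anode.
E°cell = +1.07 − (−2.36) = +3.43 V; balancing electrons gives n = 2.
ΔG° = −nFE°cell = −(2)(96500)(+3.43) J/mol = −662 kJ/mol.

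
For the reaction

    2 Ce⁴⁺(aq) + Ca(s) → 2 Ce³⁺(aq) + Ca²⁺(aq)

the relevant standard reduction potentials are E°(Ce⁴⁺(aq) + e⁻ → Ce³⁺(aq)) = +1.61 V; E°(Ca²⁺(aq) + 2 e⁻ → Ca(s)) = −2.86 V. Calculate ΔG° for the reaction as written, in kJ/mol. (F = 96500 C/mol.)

−863 kJ/mol

In the reaction as written Ce⁴⁺(aq) is reduced, so the Ce⁴⁺/Ce³⁺ couple is the cathode and Ca²⁺/Ca is the anode.
E°cell = +1.61 − (−2.86) = +4.47 V; balancing electrons gives n = 2.
ΔG° = −nFE°cell = −(2)(96500)(+4.47) J/mol = −863 kJ/mol.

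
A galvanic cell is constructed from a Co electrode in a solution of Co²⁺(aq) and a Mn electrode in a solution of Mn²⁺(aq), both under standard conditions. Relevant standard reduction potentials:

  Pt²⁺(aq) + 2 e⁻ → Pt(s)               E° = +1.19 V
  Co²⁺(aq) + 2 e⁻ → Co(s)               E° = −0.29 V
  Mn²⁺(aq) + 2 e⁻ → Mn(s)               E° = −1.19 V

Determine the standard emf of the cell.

+0.90 V

The Co²⁺/Co couple has the higher E°, so Co ion is reduced (cathode) and Mn is oxidized (anode).
E°cell = E°(cathode) − E°(anode) = −0.29 − (−1.19) = +0.90 V.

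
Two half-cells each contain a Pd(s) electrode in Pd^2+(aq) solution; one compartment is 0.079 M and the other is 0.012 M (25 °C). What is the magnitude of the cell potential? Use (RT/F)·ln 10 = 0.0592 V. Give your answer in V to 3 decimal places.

0.024 V

For a concentration cell E°cell = 0, since both electrodes use the same couple.
The compartment with the higher Pd^2+(aq) concentration (0.079 M) acts as the cathode; ions are reduced there and produced at the dilute (0.012 M) anode.
With n = 2, Ecell = −(0.0592/2)·log([dilute]/[conc]) = −(0.0592/2)·log(0.012/0.079) = +0.024 V.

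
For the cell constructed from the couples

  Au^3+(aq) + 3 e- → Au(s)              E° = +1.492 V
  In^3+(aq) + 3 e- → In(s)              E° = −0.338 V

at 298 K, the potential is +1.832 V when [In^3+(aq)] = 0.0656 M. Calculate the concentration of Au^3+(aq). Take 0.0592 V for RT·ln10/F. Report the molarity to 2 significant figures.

The Au³⁺/Au couple has the larger reduction potential, so it is the cathode: E°cell = +1.492 − (−0.338) = +1.830 V and n = 3.
Since E = E° − (0.0592/n)·log Q, log Q = n(E° − E)/0.0592 = −0.101.
Balancing electrons gives Au^3+(aq) + In(s) → Au(s) + In^3+(aq); thus Q = [In^3+(aq)] / [Au^3+(aq)].
Solving for the unknown gives log [Au^3+(aq)] = −1.082, so [Au^3+(aq)] ≈ 0.083 M.

0.083 M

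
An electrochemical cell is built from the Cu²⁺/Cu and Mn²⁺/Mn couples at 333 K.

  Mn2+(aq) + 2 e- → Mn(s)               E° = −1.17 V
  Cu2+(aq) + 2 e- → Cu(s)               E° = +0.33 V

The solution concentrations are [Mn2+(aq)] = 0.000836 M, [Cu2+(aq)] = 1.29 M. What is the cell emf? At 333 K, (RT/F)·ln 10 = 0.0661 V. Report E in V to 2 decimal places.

+1.61 V

Cu²⁺/Cu is reduced (cathode, E° = +0.33 V) and Mn²⁺/Mn is oxidized (anode).
E°cell = +0.33 − (−1.17) = +1.50 V, with n = 2 electrons transferred.
Balancing gives Cu2+(aq) + Mn(s) → Cu(s) + Mn2+(aq); hence Q = [Mn2+(aq)] / [Cu2+(aq)] = 0.000648 (log Q = −3.188).
Applying E = E° − (RT ln10/nF)·log Q gives +1.50 − (0.0661/2)(−3.188) = +1.61 V.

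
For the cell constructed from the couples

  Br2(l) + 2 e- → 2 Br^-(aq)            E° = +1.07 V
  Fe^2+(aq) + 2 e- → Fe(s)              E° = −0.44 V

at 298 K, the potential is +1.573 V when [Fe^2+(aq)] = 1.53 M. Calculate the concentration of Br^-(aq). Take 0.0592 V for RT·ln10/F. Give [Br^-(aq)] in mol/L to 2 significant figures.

With Br₂/Br⁻ at the cathode and Fe²⁺/Fe at the anode, E°cell = +1.07 − (−0.44) = +1.51 V (n = 2).
Rearranging E = E° − (0.0592/n)·log Q gives log Q = 2(+1.51 − (+1.573))/0.0592 = −2.128.
For Br2(l) + Fe(s) → 2 Br^-(aq) + Fe^2+(aq), the reaction quotient is Q = [Br^-(aq)]^2·[Fe^2+(aq)].
Substituting the known concentrations and solving, log [Br^-(aq)] = −1.156 and [Br^-(aq)] = 0.070 M.

0.070 M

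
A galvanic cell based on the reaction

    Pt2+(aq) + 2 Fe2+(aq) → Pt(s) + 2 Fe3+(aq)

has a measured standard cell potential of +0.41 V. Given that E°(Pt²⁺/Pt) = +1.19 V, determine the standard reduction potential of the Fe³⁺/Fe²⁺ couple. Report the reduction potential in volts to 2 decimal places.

+0.78 V

In the reaction as written the Pt²⁺/Pt couple is reduced (cathode) and Fe³⁺/Fe²⁺ is oxidized (anode), so E°cell = E°(Pt²⁺/Pt) − E°(Fe³⁺/Fe²⁺).
E°(Fe³⁺/Fe²⁺) = E°(cathode) − E°cell = +1.19 − (+0.41) = +0.78 V.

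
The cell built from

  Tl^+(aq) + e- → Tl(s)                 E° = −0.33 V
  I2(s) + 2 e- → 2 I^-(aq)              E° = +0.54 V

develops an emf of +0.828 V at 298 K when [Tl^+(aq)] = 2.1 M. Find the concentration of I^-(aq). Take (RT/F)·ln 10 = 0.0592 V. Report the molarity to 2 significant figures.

2.4 M

I₂/I⁻ is the cathode (higher E°); E°cell = +0.54 − (−0.33) = +0.87 V with n = 2.
Since E = E° − (0.0592/n)·log Q, log Q = n(E° − E)/0.0592 = 1.419.
For I2(s) + 2 Tl(s) → 2 I^-(aq) + 2 Tl^+(aq), the reaction quotient is Q = [I^-(aq)]^2·[Tl^+(aq)]^2.
Isolating [I^-(aq)] in Q = 10^{1.419} yields log [I^-(aq)] = 0.387, i.e. 2.4 M.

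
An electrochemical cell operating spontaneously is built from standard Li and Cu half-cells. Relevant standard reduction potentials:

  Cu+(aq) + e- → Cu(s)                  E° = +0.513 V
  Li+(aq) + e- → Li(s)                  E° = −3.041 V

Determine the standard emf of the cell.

Of the two couples in this cell, the one with the more positive reduction potential is reduced at the cathode: here that is Cu⁺/Cu (+0.513 V); Li⁺/Li (−3.041 V) is the anode.
E°cell = E°(cathode) − E°(anode) = +0.513 − (−3.041) = +3.554 V.

+3.554 V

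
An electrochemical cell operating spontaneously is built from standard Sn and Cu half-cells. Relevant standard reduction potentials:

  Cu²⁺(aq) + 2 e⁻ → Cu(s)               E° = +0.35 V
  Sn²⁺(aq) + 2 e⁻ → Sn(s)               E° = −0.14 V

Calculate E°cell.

Of the two couples in this cell, the one with the more positive reduction potential is reduced at the cathode: here that is Cu²⁺/Cu (+0.35 V); Sn²⁺/Sn (−0.14 V) is the anode.
E°cell = E°(cathode) − E°(anode) = +0.35 − (−0.14) = +0.49 V.

+0.49 V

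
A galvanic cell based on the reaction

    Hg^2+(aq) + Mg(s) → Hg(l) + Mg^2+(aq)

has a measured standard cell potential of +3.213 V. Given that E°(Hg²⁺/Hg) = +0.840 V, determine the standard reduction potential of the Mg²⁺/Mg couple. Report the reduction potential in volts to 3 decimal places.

In the reaction as written the Hg²⁺/Hg couple is reduced (cathode) and Mg²⁺/Mg is oxidized (anode), so E°cell = E°(Hg²⁺/Hg) − E°(Mg²⁺/Mg).
E°(Mg²⁺/Mg) = E°(cathode) − E°cell = +0.840 − (+3.213) = −2.373 V.

−2.373 V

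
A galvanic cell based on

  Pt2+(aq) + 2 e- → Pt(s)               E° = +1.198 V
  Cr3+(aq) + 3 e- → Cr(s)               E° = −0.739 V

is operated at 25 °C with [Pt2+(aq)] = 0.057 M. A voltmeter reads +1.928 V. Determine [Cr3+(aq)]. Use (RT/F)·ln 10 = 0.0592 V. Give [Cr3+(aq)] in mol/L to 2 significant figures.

With Pt²⁺/Pt at the cathode and Cr³⁺/Cr at the anode, E°cell = +1.198 − (−0.739) = +1.937 V (n = 6).
From the Nernst equation, log Q = n(E° − E)/0.0592 = 6·(+1.937 − (+1.928))/0.0592 = 0.912.
For 3 Pt2+(aq) + 2 Cr(s) → 3 Pt(s) + 2 Cr3+(aq), the reaction quotient is Q = [Cr3+(aq)]^2 / [Pt2+(aq)]^3.
Substituting the known concentrations and solving, log [Cr3+(aq)] = −1.410 and [Cr3+(aq)] = 0.039 M.

0.039 M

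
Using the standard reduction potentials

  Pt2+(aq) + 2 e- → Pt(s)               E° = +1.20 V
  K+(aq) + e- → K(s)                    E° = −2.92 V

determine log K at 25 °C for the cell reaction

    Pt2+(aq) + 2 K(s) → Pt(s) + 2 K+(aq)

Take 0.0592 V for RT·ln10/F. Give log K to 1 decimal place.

log K = 139.2

The Pt²⁺/Pt couple is reduced (cathode); E°cell = +1.20 − (−2.92) = +4.12 V with n = 2.
At equilibrium E = 0, so log K = nE°cell / 0.0592 = (2)(+4.12) / 0.0592 = 139.2.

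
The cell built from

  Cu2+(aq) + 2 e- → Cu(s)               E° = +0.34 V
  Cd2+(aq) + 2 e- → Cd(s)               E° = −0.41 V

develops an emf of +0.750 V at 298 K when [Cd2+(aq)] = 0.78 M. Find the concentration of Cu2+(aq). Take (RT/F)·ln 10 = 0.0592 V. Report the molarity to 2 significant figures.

Cu²⁺/Cu is the cathode (higher E°); E°cell = +0.34 − (−0.41) = +0.75 V with n = 2.
Since E = E° − (0.0592/n)·log Q, log Q = n(E° − E)/0.0592 = 0.000.
Balancing electrons gives Cu2+(aq) + Cd(s) → Cu(s) + Cd2+(aq); thus Q = [Cd2+(aq)] / [Cu2+(aq)].
Solving for the unknown gives log [Cu2+(aq)] = −0.108, so [Cu2+(aq)] ≈ 0.78 M.

0.78 M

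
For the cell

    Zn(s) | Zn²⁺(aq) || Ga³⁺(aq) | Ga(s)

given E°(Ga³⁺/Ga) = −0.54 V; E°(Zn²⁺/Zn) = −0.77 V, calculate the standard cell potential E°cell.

+0.23 V

By convention the left-hand electrode in cell notation is the anode (oxidation) and the right-hand electrode is the cathode (reduction).
E°cell = E°(right) − E°(left) = −0.54 − (−0.77) = +0.23 V.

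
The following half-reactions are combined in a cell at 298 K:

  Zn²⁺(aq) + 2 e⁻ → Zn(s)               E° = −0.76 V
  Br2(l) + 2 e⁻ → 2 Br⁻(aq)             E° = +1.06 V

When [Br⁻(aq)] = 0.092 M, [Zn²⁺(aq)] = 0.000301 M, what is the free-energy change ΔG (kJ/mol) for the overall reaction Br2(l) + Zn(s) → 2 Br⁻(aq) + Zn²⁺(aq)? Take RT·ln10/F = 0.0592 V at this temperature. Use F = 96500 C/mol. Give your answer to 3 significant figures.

−383 kJ/mol

The standard cell potential is +1.06 − (−0.76) = +1.82 V, with n = 2 electrons in the balanced equation.
Here Q = [Br⁻(aq)]^2·[Zn²⁺(aq)] = 2.55×10^−6 (log Q = −5.594), giving E = +1.82 − (0.0592/2)·(−5.594) = +1.9856 V.
Then ΔG = −nFE = −2 × 96500 × +1.9856 J/mol = −383 kJ/mol.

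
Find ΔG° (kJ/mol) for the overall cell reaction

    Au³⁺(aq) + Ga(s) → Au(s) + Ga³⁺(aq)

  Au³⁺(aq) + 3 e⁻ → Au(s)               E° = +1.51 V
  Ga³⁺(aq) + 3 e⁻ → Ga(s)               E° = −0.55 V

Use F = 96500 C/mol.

In the reaction as written Au³⁺(aq) is reduced, so the Au³⁺/Au couple is the cathode and Ga³⁺/Ga is the anode.
E°cell = +1.51 − (−0.55) = +2.06 V; balancing electrons gives n = 3.
ΔG° = −nFE°cell = −(3)(96500)(+2.06) J/mol = −596 kJ/mol.

−596 kJ/mol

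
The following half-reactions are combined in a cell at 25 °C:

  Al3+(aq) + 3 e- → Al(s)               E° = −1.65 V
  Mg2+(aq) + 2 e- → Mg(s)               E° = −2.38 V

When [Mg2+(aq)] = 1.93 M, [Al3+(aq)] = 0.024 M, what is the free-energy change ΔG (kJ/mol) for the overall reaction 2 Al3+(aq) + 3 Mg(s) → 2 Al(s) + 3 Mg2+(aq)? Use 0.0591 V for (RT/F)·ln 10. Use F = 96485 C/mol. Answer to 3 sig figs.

−399 kJ/mol

With Al³⁺/Al reduced at the cathode, E°cell = −1.65 − (−2.38) = +0.73 V and n = 6.
The reaction quotient is [Mg2+(aq)]^3 / [Al3+(aq)]^2 = 1.25×10^4; by Nernst, E = +0.73 − (0.0591/6)(4.096) = +0.6897 V.
Then ΔG = −nFE = −6 × 96485 × +0.6897 J/mol = −399 kJ/mol.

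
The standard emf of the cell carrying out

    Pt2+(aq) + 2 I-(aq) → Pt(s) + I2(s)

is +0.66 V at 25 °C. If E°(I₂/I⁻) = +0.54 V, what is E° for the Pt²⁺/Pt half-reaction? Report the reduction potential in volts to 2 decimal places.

+1.20 V

In the reaction as written the Pt²⁺/Pt couple is reduced (cathode) and I₂/I⁻ is oxidized (anode), so E°cell = E°(Pt²⁺/Pt) − E°(I₂/I⁻).
E°(Pt²⁺/Pt) = E°cell + E°(anode) = +0.66 + (+0.54) = +1.20 V.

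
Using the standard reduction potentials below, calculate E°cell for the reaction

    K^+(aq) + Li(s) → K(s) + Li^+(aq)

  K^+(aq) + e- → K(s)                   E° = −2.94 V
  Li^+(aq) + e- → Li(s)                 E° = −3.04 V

+0.10 V

K^+(aq) gains electrons, so the K⁺/K couple is the cathode; the Li⁺/Li couple is the anode.
E°cell = E°(cathode) − E°(anode) = −2.94 − (−3.04) = +0.10 V.
The positive value indicates the reaction is spontaneous as written.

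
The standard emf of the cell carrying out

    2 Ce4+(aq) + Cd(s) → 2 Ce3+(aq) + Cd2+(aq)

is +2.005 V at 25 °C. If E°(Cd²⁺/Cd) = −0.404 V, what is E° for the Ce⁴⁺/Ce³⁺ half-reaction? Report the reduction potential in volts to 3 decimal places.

+1.601 V

In the reaction as written the Ce⁴⁺/Ce³⁺ couple is reduced (cathode) and Cd²⁺/Cd is oxidized (anode), so E°cell = E°(Ce⁴⁺/Ce³⁺) − E°(Cd²⁺/Cd).
E°(Ce⁴⁺/Ce³⁺) = E°cell + E°(anode) = +2.005 + (−0.404) = +1.601 V.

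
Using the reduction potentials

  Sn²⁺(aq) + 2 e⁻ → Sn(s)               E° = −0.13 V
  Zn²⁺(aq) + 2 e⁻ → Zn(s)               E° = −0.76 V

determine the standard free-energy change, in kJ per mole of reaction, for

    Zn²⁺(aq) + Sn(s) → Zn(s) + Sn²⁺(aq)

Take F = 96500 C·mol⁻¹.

+122 kJ/mol

In the reaction as written Zn²⁺(aq) is reduced, so the Zn²⁺/Zn couple is the cathode and Sn²⁺/Sn is the anode.
E°cell = −0.76 − (−0.13) = −0.63 V; balancing electrons gives n = 2.
ΔG° = −nFE°cell = −(2)(96500)(−0.63) J/mol = +122 kJ/mol.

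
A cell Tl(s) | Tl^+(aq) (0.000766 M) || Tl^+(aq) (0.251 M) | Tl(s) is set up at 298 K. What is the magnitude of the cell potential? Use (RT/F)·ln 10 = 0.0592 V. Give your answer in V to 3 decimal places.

For a concentration cell E°cell = 0, since both electrodes use the same couple.
The compartment with the higher Tl^+(aq) concentration (0.251 M) acts as the cathode; ions are reduced there and produced at the dilute (0.000766 M) anode.
With n = 1, Ecell = −(0.0592/1)·log([dilute]/[conc]) = −(0.0592/1)·log(0.000766/0.251) = +0.149 V.

0.149 V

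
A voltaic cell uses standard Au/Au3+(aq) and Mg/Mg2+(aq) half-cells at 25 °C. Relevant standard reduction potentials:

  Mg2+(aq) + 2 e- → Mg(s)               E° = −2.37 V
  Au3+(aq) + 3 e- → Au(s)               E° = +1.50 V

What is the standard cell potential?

The Au³⁺/Au couple has the higher E°, so Au ion is reduced (cathode) and Mg is oxidized (anode).
E°cell = E°(cathode) − E°(anode) = +1.50 − (−2.37) = +3.87 V.

+3.87 V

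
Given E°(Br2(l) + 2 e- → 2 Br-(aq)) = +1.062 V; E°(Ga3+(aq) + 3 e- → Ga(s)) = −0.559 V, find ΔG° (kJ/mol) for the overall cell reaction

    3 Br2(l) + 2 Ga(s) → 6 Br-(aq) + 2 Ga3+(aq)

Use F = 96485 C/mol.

In the reaction as written Br2(l) is reduced, so the Br₂/Br⁻ couple is the cathode and Ga³⁺/Ga is the anode.
E°cell = +1.062 − (−0.559) = +1.621 V; balancing electrons gives n = 6.
ΔG° = −nFE°cell = −(6)(96485)(+1.621) J/mol = −938 kJ/mol.

−938 kJ/mol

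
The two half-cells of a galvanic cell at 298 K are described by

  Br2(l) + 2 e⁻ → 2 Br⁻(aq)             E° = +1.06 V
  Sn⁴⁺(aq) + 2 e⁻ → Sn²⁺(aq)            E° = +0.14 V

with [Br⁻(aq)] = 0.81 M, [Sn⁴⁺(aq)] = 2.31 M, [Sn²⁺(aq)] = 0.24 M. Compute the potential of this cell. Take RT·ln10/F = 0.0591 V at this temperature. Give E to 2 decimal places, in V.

The Br₂/Br⁻ couple has the more positive E°, so it is the cathode; Sn⁴⁺/Sn²⁺ is the anode.
E°cell = E°cat − E°an = +1.06 − (+0.14) = +0.92 V; n = 2.
The balanced reaction is Br2(l) + Sn²⁺(aq) → 2 Br⁻(aq) + Sn⁴⁺(aq), so Q = ([Br⁻(aq)]^2·[Sn⁴⁺(aq)]) / [Sn²⁺(aq)] = 6.31 and log Q = 0.800.
By the Nernst equation, E = +0.92 − (0.0591/2)·(0.800) = +0.90 V.

+0.90 V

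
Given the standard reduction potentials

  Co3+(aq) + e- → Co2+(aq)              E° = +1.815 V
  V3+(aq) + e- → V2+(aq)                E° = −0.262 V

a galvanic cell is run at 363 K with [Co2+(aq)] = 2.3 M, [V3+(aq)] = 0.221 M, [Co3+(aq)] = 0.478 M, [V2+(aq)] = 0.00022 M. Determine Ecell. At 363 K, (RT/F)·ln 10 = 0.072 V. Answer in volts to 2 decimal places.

+1.81 V

Since E°(Co³⁺/Co²⁺) > E°(V³⁺/V²⁺), Co³⁺/Co²⁺ serves as the cathode.
The standard potential is +1.815 − (−0.262) = +2.077 V and the balanced reaction transfers n = 1 electron.
Balancing gives Co3+(aq) + V2+(aq) → Co2+(aq) + V3+(aq); hence Q = ([Co2+(aq)]·[V3+(aq)]) / ([Co3+(aq)]·[V2+(aq)]) = 4.83×10^3 (log Q = 3.684).
Applying E = E° − (RT ln10/nF)·log Q gives +2.077 − (0.072/1)(3.684) = +1.81 V.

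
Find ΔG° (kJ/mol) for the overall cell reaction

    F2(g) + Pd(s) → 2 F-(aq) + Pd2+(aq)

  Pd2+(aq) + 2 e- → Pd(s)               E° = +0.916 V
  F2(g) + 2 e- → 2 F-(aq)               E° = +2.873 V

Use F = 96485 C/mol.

−378 kJ/mol

In the reaction as written F2(g) is reduced, so the F₂/F⁻ couple is the cathode and Pd²⁺/Pd is the anode.
E°cell = +2.873 − (+0.916) = +1.957 V; balancing electrons gives n = 2.
ΔG° = −nFE°cell = −(2)(96485)(+1.957) J/mol = −378 kJ/mol.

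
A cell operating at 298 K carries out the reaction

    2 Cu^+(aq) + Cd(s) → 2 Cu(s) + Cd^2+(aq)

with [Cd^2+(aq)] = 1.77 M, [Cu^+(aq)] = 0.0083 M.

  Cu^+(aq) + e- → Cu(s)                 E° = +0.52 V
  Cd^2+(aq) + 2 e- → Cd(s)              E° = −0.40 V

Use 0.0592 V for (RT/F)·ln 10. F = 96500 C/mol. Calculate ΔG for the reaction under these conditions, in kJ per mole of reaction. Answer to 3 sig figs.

−152 kJ/mol

With Cu⁺/Cu reduced at the cathode, E°cell = +0.52 − (−0.40) = +0.92 V and n = 2.
The reaction quotient is [Cd^2+(aq)] / [Cu^+(aq)]^2 = 2.57×10^4; by Nernst, E = +0.92 − (0.0592/2)(4.410) = +0.7895 V.
Finally ΔG = −nFE = −(2)(96500 C/mol)(+0.7895 V) = −152 kJ/mol.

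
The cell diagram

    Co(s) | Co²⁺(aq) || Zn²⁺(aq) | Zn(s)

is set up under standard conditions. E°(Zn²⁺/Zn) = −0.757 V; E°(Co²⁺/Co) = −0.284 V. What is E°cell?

By convention the left-hand electrode in cell notation is the anode (oxidation) and the right-hand electrode is the cathode (reduction).
E°cell = E°(right) − E°(left) = −0.757 − (−0.284) = −0.473 V.
The negative sign shows that, as written, the cell would require an external voltage to drive the reaction.

−0.473 V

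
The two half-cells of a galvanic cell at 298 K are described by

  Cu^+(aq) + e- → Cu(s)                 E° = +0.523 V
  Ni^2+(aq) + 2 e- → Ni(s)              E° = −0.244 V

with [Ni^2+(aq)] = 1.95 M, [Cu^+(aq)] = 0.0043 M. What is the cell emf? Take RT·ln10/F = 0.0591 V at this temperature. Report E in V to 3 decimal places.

+0.619 V

Since E°(Cu⁺/Cu) > E°(Ni²⁺/Ni), Cu⁺/Cu serves as the cathode.
The standard potential is +0.523 − (−0.244) = +0.767 V and the balanced reaction transfers n = 2 electrons.
For the overall reaction 2 Cu^+(aq) + Ni(s) → 2 Cu(s) + Ni^2+(aq), Q = [Ni^2+(aq)] / [Cu^+(aq)]^2 = 1.05×10^5, giving log Q = 5.023.
By the Nernst equation, E = +0.767 − (0.0591/2)·(5.023) = +0.619 V.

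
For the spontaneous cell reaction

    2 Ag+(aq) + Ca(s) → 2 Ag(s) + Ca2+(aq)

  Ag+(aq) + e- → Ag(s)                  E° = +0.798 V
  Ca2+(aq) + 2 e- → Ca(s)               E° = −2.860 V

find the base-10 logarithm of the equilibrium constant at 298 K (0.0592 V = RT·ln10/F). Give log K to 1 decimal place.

The Ag⁺/Ag couple is reduced (cathode); E°cell = +0.798 − (−2.860) = +3.658 V with n = 2.
At equilibrium E = 0, so log K = nE°cell / 0.0592 = (2)(+3.658) / 0.0592 = 123.6.

log K = 123.6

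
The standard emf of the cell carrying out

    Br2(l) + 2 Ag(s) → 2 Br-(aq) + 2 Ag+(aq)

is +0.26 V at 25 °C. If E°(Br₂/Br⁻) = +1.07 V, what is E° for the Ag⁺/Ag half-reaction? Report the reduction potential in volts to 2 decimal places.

In the reaction as written the Br₂/Br⁻ couple is reduced (cathode) and Ag⁺/Ag is oxidized (anode), so E°cell = E°(Br₂/Br⁻) − E°(Ag⁺/Ag).
E°(Ag⁺/Ag) = E°(cathode) − E°cell = +1.07 − (+0.26) = +0.81 V.

+0.81 V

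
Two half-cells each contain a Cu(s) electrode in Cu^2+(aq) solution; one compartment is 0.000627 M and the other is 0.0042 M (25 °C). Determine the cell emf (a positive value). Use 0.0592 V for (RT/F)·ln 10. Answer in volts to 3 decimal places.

For a concentration cell E°cell = 0, since both electrodes use the same couple.
The compartment with the higher Cu^2+(aq) concentration (0.0042 M) acts as the cathode; ions are reduced there and produced at the dilute (0.000627 M) anode.
With n = 2, Ecell = −(0.0592/2)·log([dilute]/[conc]) = −(0.0592/2)·log(0.000627/0.0042) = +0.024 V.

0.024 V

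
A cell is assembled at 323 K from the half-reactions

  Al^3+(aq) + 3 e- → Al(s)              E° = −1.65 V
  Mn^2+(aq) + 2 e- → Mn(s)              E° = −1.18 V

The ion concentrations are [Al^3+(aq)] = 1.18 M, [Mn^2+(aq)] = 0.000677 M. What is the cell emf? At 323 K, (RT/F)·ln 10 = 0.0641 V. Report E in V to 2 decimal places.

+0.37 V

Since E°(Mn²⁺/Mn) > E°(Al³⁺/Al), Mn²⁺/Mn serves as the cathode.
E°cell = −1.18 − (−1.65) = +0.47 V, with n = 6 electrons transferred.
Balancing gives 3 Mn^2+(aq) + 2 Al(s) → 3 Mn(s) + 2 Al^3+(aq); hence Q = [Al^3+(aq)]^2 / [Mn^2+(aq)]^3 = 4.49×10^9 (log Q = 9.652).
E = E° − (0.0641/n)·log Q = +0.47 − (0.0641/6)(9.652) = +0.37 V.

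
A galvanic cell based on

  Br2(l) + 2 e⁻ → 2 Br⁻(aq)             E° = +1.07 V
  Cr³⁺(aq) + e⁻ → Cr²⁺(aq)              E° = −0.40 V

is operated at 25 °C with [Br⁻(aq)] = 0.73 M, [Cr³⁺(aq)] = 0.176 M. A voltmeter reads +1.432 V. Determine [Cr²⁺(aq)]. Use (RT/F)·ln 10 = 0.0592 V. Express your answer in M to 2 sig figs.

With Br₂/Br⁻ at the cathode and Cr³⁺/Cr²⁺ at the anode, E°cell = +1.07 − (−0.40) = +1.47 V (n = 2).
Since E = E° − (0.0592/n)·log Q, log Q = n(E° − E)/0.0592 = 1.284.
For Br2(l) + 2 Cr²⁺(aq) → 2 Br⁻(aq) + 2 Cr³⁺(aq), the reaction quotient is Q = ([Br⁻(aq)]^2·[Cr³⁺(aq)]^2) / [Cr²⁺(aq)]^2.
Solving for the unknown gives log [Cr²⁺(aq)] = −1.533, so [Cr²⁺(aq)] ≈ 0.029 M.

0.029 M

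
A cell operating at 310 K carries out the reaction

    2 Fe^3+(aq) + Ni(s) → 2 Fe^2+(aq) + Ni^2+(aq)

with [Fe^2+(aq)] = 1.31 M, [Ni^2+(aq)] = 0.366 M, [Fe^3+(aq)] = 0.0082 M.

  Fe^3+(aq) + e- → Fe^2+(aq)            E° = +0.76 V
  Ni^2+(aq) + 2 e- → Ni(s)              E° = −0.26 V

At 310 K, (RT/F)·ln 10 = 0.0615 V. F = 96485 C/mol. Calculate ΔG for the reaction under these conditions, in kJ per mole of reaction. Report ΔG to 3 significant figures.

−173 kJ/mol

With Fe³⁺/Fe²⁺ reduced at the cathode, E°cell = +0.76 − (−0.26) = +1.02 V and n = 2.
Here Q = ([Fe^2+(aq)]^2·[Ni^2+(aq)]) / [Fe^3+(aq)]^2 = 9.34×10^3 (log Q = 3.970), giving E = +1.02 − (0.0615/2)·(3.970) = +0.8979 V.
ΔG = −nFE = −(2)(96485)(+0.8979) J/mol = −173 kJ/mol.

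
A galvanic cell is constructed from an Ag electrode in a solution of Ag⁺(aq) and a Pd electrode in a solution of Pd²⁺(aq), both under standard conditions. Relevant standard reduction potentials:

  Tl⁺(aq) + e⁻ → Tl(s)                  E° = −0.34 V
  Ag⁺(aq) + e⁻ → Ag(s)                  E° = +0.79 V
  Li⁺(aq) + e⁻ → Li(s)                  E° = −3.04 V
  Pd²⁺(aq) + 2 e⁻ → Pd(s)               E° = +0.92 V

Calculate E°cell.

+0.13 V

The Pd²⁺/Pd couple has the higher E°, so Pd ion is reduced (cathode) and Ag is oxidized (anode).
E°cell = E°(cathode) − E°(anode) = +0.92 − (+0.79) = +0.13 V.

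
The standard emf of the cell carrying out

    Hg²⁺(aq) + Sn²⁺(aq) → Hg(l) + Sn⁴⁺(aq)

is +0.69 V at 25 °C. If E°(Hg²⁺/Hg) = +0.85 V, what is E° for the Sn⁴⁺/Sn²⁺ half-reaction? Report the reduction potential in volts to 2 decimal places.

In the reaction as written the Hg²⁺/Hg couple is reduced (cathode) and Sn⁴⁺/Sn²⁺ is oxidized (anode), so E°cell = E°(Hg²⁺/Hg) − E°(Sn⁴⁺/Sn²⁺).
E°(Sn⁴⁺/Sn²⁺) = E°(cathode) − E°cell = +0.85 − (+0.69) = +0.16 V.

+0.16 V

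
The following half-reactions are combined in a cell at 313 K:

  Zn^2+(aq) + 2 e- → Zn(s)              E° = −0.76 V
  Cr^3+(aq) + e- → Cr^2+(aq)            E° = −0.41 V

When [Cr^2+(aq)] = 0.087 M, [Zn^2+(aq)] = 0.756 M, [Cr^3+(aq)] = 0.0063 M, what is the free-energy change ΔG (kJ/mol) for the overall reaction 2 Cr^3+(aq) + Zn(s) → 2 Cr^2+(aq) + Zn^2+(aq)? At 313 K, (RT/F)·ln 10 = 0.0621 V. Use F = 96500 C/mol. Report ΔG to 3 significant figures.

−54.6 kJ/mol

E°cell = −0.41 − (−0.76) = +0.35 V; the balanced reaction transfers n = 2 electrons.
Here Q = ([Cr^2+(aq)]^2·[Zn^2+(aq)]) / [Cr^3+(aq)]^2 = 144 (log Q = 2.159), giving E = +0.35 − (0.0621/2)·(2.159) = +0.2830 V.
Finally ΔG = −nFE = −(2)(96500 C/mol)(+0.2830 V) = −54.6 kJ/mol.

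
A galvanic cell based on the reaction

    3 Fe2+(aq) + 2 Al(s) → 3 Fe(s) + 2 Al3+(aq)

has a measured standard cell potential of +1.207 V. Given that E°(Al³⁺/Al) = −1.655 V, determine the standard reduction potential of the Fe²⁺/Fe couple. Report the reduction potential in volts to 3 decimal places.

In the reaction as written the Fe²⁺/Fe couple is reduced (cathode) and Al³⁺/Al is oxidized (anode), so E°cell = E°(Fe²⁺/Fe) − E°(Al³⁺/Al).
E°(Fe²⁺/Fe) = E°cell + E°(anode) = +1.207 + (−1.655) = −0.448 V.

−0.448 V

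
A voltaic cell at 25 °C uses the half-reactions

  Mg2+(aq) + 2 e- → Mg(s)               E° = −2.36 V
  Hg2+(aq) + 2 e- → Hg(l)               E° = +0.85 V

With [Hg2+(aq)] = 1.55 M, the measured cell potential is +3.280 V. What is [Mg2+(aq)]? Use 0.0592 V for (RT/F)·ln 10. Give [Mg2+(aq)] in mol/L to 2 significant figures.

With Hg²⁺/Hg at the cathode and Mg²⁺/Mg at the anode, E°cell = +0.85 − (−2.36) = +3.21 V (n = 2).
From the Nernst equation, log Q = n(E° − E)/0.0592 = 2·(+3.21 − (+3.280))/0.0592 = −2.365.
Balancing electrons gives Hg2+(aq) + Mg(s) → Hg(l) + Mg2+(aq); thus Q = [Mg2+(aq)] / [Hg2+(aq)].
Isolating [Mg2+(aq)] in Q = 10^{−2.365} yields log [Mg2+(aq)] = −2.175, i.e. 0.0067 M.

0.0067 M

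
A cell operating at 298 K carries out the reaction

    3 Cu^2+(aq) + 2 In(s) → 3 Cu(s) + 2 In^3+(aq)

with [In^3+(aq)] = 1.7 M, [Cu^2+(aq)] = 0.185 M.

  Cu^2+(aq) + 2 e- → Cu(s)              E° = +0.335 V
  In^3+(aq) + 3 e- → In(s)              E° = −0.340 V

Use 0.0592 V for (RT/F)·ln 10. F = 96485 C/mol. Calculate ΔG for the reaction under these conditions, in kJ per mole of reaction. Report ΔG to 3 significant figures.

With Cu²⁺/Cu reduced at the cathode, E°cell = +0.335 − (−0.340) = +0.675 V and n = 6.
The reaction quotient is [In^3+(aq)]^2 / [Cu^2+(aq)]^3 = 456; by Nernst, E = +0.675 − (0.0592/6)(2.659) = +0.6488 V.
Then ΔG = −nFE = −6 × 96485 × +0.6488 J/mol = −376 kJ/mol.

−376 kJ/mol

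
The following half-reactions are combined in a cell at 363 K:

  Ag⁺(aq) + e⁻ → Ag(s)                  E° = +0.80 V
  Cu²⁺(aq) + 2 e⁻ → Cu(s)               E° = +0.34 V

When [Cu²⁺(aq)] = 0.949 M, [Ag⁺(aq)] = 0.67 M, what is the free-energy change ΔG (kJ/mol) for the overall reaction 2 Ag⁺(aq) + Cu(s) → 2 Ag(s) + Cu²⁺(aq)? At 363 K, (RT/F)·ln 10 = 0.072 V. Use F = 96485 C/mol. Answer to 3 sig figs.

E°cell = +0.80 − (+0.34) = +0.46 V; the balanced reaction transfers n = 2 electrons.
The reaction quotient is [Cu²⁺(aq)] / [Ag⁺(aq)]^2 = 2.11; by Nernst, E = +0.46 − (0.072/2)(0.325) = +0.4483 V.
ΔG = −nFE = −(2)(96485)(+0.4483) J/mol = −86.5 kJ/mol.

−86.5 kJ/mol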